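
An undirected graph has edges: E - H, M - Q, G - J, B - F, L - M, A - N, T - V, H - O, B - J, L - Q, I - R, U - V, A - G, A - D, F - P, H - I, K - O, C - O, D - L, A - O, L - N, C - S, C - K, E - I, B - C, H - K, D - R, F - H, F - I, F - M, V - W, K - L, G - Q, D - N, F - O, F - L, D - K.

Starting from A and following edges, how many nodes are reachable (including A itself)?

BFS from A visits: A, D, G, N, O, K, L, R, J, Q, C, F, H, M, I, B, S, P, E
Reachable nodes: 19 of 23 total.

19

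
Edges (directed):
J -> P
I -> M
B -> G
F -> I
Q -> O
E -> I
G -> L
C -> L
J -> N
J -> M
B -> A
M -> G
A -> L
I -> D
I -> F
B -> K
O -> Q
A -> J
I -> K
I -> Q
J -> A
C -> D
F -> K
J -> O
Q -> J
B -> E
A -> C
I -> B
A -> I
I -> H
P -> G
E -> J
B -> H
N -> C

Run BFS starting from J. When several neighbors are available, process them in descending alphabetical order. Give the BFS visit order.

Visit J; enqueue P, O, N, M, A → queue [P, O, N, M, A]
Visit P; enqueue G → queue [O, N, M, A, G]
Visit O; enqueue Q → queue [N, M, A, G, Q]
Visit N; enqueue C → queue [M, A, G, Q, C]
Visit M → queue [A, G, Q, C]
Visit A; enqueue L, I → queue [G, Q, C, L, I]
Visit G → queue [Q, C, L, I]
Visit Q → queue [C, L, I]
Visit C; enqueue D → queue [L, I, D]
Visit L → queue [I, D]
Visit I; enqueue K, H, F, B → queue [D, K, H, F, B]
Visit D → queue [K, H, F, B]
Visit K → queue [H, F, B]
Visit H → queue [F, B]
Visit F → queue [B]
Visit B; enqueue E → queue [E]
Visit E → queue []

J -> P -> O -> N -> M -> A -> G -> Q -> C -> L -> I -> D -> K -> H -> F -> B -> E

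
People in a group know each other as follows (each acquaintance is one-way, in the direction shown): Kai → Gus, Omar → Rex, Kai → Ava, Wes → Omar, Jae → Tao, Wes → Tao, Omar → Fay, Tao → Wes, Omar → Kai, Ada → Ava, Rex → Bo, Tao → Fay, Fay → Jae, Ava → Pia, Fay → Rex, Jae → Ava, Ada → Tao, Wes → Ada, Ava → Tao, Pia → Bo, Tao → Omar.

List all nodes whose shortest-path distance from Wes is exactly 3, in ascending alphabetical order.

Bo, Gus, Jae, Pia

Level 0: Wes
Level 1: Ada, Omar, Tao
Level 2: Ava, Fay, Kai, Rex
Level 3: Bo, Gus, Jae, Pia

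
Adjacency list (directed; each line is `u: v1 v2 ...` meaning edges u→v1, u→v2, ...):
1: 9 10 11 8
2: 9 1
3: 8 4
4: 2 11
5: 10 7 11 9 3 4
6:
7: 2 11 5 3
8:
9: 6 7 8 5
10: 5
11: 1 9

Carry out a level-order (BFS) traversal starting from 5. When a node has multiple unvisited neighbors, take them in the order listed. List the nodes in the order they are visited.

Visit 5; enqueue 10, 7, 11, 9, 3, 4 → queue [10, 7, 11, 9, 3, 4]
Visit 10 → queue [7, 11, 9, 3, 4]
Visit 7; enqueue 2 → queue [11, 9, 3, 4, 2]
Visit 11; enqueue 1 → queue [9, 3, 4, 2, 1]
Visit 9; enqueue 6, 8 → queue [3, 4, 2, 1, 6, 8]
Visit 3 → queue [4, 2, 1, 6, 8]
Visit 4 → queue [2, 1, 6, 8]
Visit 2 → queue [1, 6, 8]
Visit 1 → queue [6, 8]
Visit 6 → queue [8]
Visit 8 → queue []

5 10 7 11 9 3 4 2 1 6 8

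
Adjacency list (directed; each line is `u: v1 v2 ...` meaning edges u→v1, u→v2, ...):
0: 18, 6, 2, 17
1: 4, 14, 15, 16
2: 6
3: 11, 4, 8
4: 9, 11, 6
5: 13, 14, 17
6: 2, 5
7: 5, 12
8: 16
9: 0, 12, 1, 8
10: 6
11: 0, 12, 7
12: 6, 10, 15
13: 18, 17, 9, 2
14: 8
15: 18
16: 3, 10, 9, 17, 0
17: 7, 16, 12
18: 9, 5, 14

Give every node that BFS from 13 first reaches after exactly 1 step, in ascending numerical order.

2, 9, 17, 18

Level 0: 13
Level 1: 2, 9, 17, 18
Level 2: 0, 1, 5, 6, 7, 8, 12, 14, 16
Level 3: 3, 4, 10, 15
Level 4: 11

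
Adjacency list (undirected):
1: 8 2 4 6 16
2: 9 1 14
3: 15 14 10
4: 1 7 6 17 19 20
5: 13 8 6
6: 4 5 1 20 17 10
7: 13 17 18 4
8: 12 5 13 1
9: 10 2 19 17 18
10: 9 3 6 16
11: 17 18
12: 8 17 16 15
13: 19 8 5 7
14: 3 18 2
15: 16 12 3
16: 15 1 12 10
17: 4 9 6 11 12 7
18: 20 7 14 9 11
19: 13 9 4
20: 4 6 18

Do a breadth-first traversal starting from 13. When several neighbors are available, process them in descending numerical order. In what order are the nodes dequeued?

13 → 19 → 8 → 7 → 5 → 9 → 4 → 12 → 1 → 18 → 17 → 6 → 10 → 2 → 20 → 16 → 15 → 14 → 11 → 3

Visit 13; enqueue 19, 8, 7, 5 → queue [19, 8, 7, 5]
Visit 19; enqueue 9, 4 → queue [8, 7, 5, 9, 4]
Visit 8; enqueue 12, 1 → queue [7, 5, 9, 4, 12, 1]
Visit 7; enqueue 18, 17 → queue [5, 9, 4, 12, 1, 18, 17]
Visit 5; enqueue 6 → queue [9, 4, 12, 1, 18, 17, 6]
Visit 9; enqueue 10, 2 → queue [4, 12, 1, 18, 17, 6, 10, 2]
Visit 4; enqueue 20 → queue [12, 1, 18, 17, 6, 10, 2, 20]
Visit 12; enqueue 16, 15 → queue [1, 18, 17, 6, 10, 2, 20, 16, 15]
Visit 1 → queue [18, 17, 6, 10, 2, 20, 16, 15]
Visit 18; enqueue 14, 11 → queue [17, 6, 10, 2, 20, 16, 15, 14, 11]
Visit 17 → queue [6, 10, 2, 20, 16, 15, 14, 11]
Visit 6 → queue [10, 2, 20, 16, 15, 14, 11]
Visit 10; enqueue 3 → queue [2, 20, 16, 15, 14, 11, 3]
Visit 2 → queue [20, 16, 15, 14, 11, 3]
Visit 20 → queue [16, 15, 14, 11, 3]
Visit 16 → queue [15, 14, 11, 3]
Visit 15 → queue [14, 11, 3]
Visit 14 → queue [11, 3]
Visit 11 → queue [3]
Visit 3 → queue []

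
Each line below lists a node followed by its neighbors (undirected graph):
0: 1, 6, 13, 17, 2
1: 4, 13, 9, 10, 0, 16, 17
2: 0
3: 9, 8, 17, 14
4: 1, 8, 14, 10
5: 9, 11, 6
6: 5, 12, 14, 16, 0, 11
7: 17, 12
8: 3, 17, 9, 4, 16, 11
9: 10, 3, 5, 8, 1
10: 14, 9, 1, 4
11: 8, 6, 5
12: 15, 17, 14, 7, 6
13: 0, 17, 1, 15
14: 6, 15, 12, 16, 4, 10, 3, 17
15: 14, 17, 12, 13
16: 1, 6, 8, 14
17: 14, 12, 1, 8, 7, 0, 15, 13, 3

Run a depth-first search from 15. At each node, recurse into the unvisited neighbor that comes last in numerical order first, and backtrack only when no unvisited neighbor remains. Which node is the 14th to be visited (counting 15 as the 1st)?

1

Visit 15
15 → 17
17 → 14
14 → 16
16 → 8
8 → 11
11 → 6
6 → 12
12 → 7
6 → 5
5 → 9
9 → 10
10 → 4
4 → 1
1 → 13
13 → 0
0 → 2
9 → 3

Visit order: 15, 17, 14, 16, 8, 11, 6, 12, 7, 5, 9, 10, 4, 1, 13, 0, 2, 3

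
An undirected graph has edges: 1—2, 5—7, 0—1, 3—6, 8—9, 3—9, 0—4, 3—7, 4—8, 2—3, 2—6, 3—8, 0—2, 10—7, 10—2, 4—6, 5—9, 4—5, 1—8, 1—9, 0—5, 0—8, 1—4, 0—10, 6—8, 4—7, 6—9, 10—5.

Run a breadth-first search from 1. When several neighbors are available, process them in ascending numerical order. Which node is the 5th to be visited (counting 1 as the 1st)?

8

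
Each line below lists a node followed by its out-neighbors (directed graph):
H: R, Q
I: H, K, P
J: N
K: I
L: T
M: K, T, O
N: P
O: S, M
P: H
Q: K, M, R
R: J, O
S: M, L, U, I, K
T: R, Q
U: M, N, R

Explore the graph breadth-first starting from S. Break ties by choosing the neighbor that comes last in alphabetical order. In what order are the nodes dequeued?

S U M L K I R N T O P H J Q

Visit S; enqueue U, M, L, K, I → queue [U, M, L, K, I]
Visit U; enqueue R, N → queue [M, L, K, I, R, N]
Visit M; enqueue T, O → queue [L, K, I, R, N, T, O]
Visit L → queue [K, I, R, N, T, O]
Visit K → queue [I, R, N, T, O]
Visit I; enqueue P, H → queue [R, N, T, O, P, H]
Visit R; enqueue J → queue [N, T, O, P, H, J]
Visit N → queue [T, O, P, H, J]
Visit T; enqueue Q → queue [O, P, H, J, Q]
Visit O → queue [P, H, J, Q]
Visit P → queue [H, J, Q]
Visit H → queue [J, Q]
Visit J → queue [Q]
Visit Q → queue []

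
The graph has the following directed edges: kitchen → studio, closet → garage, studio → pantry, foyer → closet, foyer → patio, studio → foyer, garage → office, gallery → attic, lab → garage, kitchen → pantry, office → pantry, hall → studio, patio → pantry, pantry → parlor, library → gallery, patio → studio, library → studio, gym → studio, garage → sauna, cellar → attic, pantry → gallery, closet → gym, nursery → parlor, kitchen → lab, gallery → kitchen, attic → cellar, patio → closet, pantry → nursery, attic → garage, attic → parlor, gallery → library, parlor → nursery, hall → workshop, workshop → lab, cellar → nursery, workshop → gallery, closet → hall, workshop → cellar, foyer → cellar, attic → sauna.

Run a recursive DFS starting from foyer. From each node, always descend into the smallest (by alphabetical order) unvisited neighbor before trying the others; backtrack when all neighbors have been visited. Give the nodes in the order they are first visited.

foyer cellar attic garage office pantry gallery kitchen lab studio library nursery parlor sauna closet gym hall workshop patio

Visit foyer
foyer → cellar
cellar → attic
attic → garage
garage → office
office → pantry
pantry → gallery
gallery → kitchen
kitchen → lab
kitchen → studio
gallery → library
pantry → nursery
nursery → parlor
garage → sauna
foyer → closet
closet → gym
closet → hall
hall → workshop
foyer → patio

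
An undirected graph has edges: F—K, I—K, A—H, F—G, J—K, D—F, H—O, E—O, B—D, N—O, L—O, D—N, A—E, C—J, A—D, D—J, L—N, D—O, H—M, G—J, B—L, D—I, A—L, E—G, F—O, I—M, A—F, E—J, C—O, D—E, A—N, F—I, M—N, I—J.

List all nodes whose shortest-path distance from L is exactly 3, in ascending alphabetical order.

G, I, J, K

Level 0: L
Level 1: A, B, N, O
Level 2: C, D, E, F, H, M
Level 3: G, I, J, K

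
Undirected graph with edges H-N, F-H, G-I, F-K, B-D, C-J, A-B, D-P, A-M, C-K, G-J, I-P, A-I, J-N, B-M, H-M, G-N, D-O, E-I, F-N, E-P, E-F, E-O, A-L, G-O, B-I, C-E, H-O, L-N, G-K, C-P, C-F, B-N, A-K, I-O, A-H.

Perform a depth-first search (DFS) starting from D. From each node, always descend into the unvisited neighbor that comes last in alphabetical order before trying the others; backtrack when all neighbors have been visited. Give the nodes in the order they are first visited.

D, P, I, O, H, N, L, A, M, B, K, G, J, C, F, E

Visit D
D → P
P → I
I → O
O → H
H → N
N → L
L → A
A → M
M → B
A → K
K → G
G → J
J → C
C → F
F → E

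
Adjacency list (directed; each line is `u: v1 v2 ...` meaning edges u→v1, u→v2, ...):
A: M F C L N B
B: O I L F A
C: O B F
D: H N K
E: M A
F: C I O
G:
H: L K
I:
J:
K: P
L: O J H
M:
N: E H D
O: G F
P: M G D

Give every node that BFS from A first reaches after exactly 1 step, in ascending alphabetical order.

B, C, F, L, M, N

Level 0: A
Level 1: B, C, F, L, M, N
Level 2: D, E, H, I, J, O
Level 3: G, K
Level 4: P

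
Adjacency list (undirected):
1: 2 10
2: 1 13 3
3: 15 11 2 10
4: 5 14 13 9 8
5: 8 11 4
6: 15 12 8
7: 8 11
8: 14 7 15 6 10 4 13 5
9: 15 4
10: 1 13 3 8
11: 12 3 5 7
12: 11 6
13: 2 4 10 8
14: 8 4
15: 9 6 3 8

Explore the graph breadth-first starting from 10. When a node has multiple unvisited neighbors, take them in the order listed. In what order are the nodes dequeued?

10 → 1 → 13 → 3 → 8 → 2 → 4 → 15 → 11 → 14 → 7 → 6 → 5 → 9 → 12

Visit 10; enqueue 1, 13, 3, 8 → queue [1, 13, 3, 8]
Visit 1; enqueue 2 → queue [13, 3, 8, 2]
Visit 13; enqueue 4 → queue [3, 8, 2, 4]
Visit 3; enqueue 15, 11 → queue [8, 2, 4, 15, 11]
Visit 8; enqueue 14, 7, 6, 5 → queue [2, 4, 15, 11, 14, 7, 6, 5]
Visit 2 → queue [4, 15, 11, 14, 7, 6, 5]
Visit 4; enqueue 9 → queue [15, 11, 14, 7, 6, 5, 9]
Visit 15 → queue [11, 14, 7, 6, 5, 9]
Visit 11; enqueue 12 → queue [14, 7, 6, 5, 9, 12]
Visit 14 → queue [7, 6, 5, 9, 12]
Visit 7 → queue [6, 5, 9, 12]
Visit 6 → queue [5, 9, 12]
Visit 5 → queue [9, 12]
Visit 9 → queue [12]
Visit 12 → queue []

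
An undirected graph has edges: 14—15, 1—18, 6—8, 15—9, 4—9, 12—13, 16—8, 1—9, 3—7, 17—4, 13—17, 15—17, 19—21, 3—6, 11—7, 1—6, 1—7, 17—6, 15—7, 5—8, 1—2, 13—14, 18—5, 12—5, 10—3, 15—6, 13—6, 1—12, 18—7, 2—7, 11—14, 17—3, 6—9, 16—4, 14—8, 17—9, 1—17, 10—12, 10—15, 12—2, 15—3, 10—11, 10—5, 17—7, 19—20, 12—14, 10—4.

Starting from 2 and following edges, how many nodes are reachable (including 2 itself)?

18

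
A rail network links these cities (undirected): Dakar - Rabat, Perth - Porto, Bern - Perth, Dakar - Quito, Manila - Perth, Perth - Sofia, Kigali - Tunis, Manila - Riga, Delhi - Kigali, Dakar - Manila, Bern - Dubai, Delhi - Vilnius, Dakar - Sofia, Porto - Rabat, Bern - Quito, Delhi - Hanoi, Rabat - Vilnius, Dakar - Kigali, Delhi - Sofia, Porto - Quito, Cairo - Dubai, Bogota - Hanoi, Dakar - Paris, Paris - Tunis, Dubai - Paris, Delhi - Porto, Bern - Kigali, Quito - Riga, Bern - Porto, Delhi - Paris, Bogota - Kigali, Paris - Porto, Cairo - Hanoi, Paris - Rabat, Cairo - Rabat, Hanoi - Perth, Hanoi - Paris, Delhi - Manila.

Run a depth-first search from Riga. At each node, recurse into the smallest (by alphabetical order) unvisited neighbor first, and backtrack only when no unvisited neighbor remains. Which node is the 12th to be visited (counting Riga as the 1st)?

Porto

Visit Riga
Riga → Manila
Manila → Dakar
Dakar → Kigali
Kigali → Bern
Bern → Dubai
Dubai → Cairo
Cairo → Hanoi
Hanoi → Bogota
Hanoi → Delhi
Delhi → Paris
Paris → Porto
Porto → Perth
Perth → Sofia
Porto → Quito
Porto → Rabat
Rabat → Vilnius
Paris → Tunis

Visit order: Riga, Manila, Dakar, Kigali, Bern, Dubai, Cairo, Hanoi, Bogota, Delhi, Paris, Porto, Perth, Sofia, Quito, Rabat, Vilnius, Tunis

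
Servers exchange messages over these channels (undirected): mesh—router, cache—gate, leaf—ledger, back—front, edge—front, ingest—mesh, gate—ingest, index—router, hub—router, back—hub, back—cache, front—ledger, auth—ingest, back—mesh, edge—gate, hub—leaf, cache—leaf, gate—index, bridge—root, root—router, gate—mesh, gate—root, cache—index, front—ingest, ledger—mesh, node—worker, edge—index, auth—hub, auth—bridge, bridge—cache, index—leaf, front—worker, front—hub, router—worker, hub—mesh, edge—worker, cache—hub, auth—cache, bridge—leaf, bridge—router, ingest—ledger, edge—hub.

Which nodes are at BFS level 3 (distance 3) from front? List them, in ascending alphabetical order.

Level 0: front
Level 1: back, edge, hub, ingest, ledger, worker
Level 2: auth, cache, gate, index, leaf, mesh, node, router
Level 3: bridge, root

bridge, root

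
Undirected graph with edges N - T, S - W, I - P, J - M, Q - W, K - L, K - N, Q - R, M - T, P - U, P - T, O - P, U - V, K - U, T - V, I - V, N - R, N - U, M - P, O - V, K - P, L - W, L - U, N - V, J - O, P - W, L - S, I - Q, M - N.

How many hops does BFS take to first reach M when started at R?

2

Level 0: R
Level 1: N, Q
Level 2: I, K, M, T, U, V, W
Level 3: J, L, O, P, S
M first appears at level 2.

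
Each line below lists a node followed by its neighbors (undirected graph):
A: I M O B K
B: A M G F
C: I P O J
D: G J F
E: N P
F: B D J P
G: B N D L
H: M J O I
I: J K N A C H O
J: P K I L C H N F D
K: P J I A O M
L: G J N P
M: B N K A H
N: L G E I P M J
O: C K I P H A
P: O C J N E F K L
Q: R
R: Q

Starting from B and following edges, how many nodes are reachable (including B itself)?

BFS from B visits: B, A, M, G, F, I, O, K, N, H, D, L, J, P, C, E
Reachable nodes: 16 of 18 total.

16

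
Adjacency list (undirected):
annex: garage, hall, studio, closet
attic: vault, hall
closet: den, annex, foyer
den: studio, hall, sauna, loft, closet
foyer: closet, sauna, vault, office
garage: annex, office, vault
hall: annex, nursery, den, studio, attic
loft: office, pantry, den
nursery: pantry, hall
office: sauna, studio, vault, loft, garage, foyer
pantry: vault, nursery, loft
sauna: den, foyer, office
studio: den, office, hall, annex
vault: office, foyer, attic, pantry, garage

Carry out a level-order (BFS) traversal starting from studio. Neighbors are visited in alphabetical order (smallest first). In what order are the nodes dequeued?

Visit studio; enqueue annex, den, hall, office → queue [annex, den, hall, office]
Visit annex; enqueue closet, garage → queue [den, hall, office, closet, garage]
Visit den; enqueue loft, sauna → queue [hall, office, closet, garage, loft, sauna]
Visit hall; enqueue attic, nursery → queue [office, closet, garage, loft, sauna, attic, nursery]
Visit office; enqueue foyer, vault → queue [closet, garage, loft, sauna, attic, nursery, foyer, vault]
Visit closet → queue [garage, loft, sauna, attic, nursery, foyer, vault]
Visit garage → queue [loft, sauna, attic, nursery, foyer, vault]
Visit loft; enqueue pantry → queue [sauna, attic, nursery, foyer, vault, pantry]
Visit sauna → queue [attic, nursery, foyer, vault, pantry]
Visit attic → queue [nursery, foyer, vault, pantry]
Visit nursery → queue [foyer, vault, pantry]
Visit foyer → queue [vault, pantry]
Visit vault → queue [pantry]
Visit pantry → queue []

studio annex den hall office closet garage loft sauna attic nursery foyer vault pantry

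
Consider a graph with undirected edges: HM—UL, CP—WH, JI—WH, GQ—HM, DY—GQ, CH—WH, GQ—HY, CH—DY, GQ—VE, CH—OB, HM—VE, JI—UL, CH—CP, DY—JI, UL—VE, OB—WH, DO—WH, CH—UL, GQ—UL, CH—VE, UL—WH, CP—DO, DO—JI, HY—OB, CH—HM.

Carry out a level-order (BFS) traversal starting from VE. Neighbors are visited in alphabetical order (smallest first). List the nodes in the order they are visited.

VE CH GQ HM UL CP DY OB WH HY JI DO

Visit VE; enqueue CH, GQ, HM, UL → queue [CH, GQ, HM, UL]
Visit CH; enqueue CP, DY, OB, WH → queue [GQ, HM, UL, CP, DY, OB, WH]
Visit GQ; enqueue HY → queue [HM, UL, CP, DY, OB, WH, HY]
Visit HM → queue [UL, CP, DY, OB, WH, HY]
Visit UL; enqueue JI → queue [CP, DY, OB, WH, HY, JI]
Visit CP; enqueue DO → queue [DY, OB, WH, HY, JI, DO]
Visit DY → queue [OB, WH, HY, JI, DO]
Visit OB → queue [WH, HY, JI, DO]
Visit WH → queue [HY, JI, DO]
Visit HY → queue [JI, DO]
Visit JI → queue [DO]
Visit DO → queue []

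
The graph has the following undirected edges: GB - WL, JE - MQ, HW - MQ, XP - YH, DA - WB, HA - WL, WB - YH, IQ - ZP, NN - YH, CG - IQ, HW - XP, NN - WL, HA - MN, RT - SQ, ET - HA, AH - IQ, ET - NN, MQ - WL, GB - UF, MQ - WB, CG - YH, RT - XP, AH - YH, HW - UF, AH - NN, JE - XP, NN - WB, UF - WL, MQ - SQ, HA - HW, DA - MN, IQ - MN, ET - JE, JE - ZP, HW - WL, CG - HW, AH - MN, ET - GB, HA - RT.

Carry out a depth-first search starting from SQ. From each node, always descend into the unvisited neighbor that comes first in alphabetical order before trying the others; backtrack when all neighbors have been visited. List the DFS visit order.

Visit SQ
SQ → MQ
MQ → HW
HW → CG
CG → IQ
IQ → AH
AH → MN
MN → DA
DA → WB
WB → NN
NN → ET
ET → GB
GB → UF
UF → WL
WL → HA
HA → RT
RT → XP
XP → JE
JE → ZP
XP → YH

SQ -> MQ -> HW -> CG -> IQ -> AH -> MN -> DA -> WB -> NN -> ET -> GB -> UF -> WL -> HA -> RT -> XP -> JE -> ZP -> YH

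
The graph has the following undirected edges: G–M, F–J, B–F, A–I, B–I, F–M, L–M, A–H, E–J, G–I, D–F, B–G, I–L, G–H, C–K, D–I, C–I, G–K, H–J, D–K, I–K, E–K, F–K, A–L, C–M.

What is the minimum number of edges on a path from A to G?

2

Level 0: A
Level 1: H, I, L
Level 2: B, C, D, G, J, K, M
Level 3: E, F
G first appears at level 2.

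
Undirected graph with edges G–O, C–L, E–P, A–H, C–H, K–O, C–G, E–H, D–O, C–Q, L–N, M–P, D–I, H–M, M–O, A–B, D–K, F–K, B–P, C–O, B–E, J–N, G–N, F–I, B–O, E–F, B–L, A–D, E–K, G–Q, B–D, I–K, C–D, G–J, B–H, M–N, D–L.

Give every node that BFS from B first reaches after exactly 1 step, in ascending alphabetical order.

Level 0: B
Level 1: A, D, E, H, L, O, P
Level 2: C, F, G, I, K, M, N
Level 3: J, Q

A, D, E, H, L, O, P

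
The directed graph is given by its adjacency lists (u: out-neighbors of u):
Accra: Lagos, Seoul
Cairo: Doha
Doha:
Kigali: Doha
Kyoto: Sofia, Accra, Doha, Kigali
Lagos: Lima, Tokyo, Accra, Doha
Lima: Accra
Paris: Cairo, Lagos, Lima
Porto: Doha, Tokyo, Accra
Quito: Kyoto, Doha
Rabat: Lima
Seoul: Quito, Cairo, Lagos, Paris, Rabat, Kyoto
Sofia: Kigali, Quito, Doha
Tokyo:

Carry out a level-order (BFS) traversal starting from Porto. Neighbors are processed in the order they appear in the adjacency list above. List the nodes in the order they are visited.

Visit Porto; enqueue Doha, Tokyo, Accra → queue [Doha, Tokyo, Accra]
Visit Doha → queue [Tokyo, Accra]
Visit Tokyo → queue [Accra]
Visit Accra; enqueue Lagos, Seoul → queue [Lagos, Seoul]
Visit Lagos; enqueue Lima → queue [Seoul, Lima]
Visit Seoul; enqueue Quito, Cairo, Paris, Rabat, Kyoto → queue [Lima, Quito, Cairo, Paris, Rabat, Kyoto]
Visit Lima → queue [Quito, Cairo, Paris, Rabat, Kyoto]
Visit Quito → queue [Cairo, Paris, Rabat, Kyoto]
Visit Cairo → queue [Paris, Rabat, Kyoto]
Visit Paris → queue [Rabat, Kyoto]
Visit Rabat → queue [Kyoto]
Visit Kyoto; enqueue Sofia, Kigali → queue [Sofia, Kigali]
Visit Sofia → queue [Kigali]
Visit Kigali → queue []

Porto → Doha → Tokyo → Accra → Lagos → Seoul → Lima → Quito → Cairo → Paris → Rabat → Kyoto → Sofia → Kigali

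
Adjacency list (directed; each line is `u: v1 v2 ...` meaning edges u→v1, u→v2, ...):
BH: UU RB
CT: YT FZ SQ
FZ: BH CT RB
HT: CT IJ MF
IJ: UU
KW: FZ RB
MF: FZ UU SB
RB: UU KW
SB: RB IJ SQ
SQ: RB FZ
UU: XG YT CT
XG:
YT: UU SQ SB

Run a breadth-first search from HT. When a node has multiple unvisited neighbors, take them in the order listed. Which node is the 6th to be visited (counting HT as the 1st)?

FZ

Visit HT; enqueue CT, IJ, MF → queue [CT, IJ, MF]
Visit CT; enqueue YT, FZ, SQ → queue [IJ, MF, YT, FZ, SQ]
Visit IJ; enqueue UU → queue [MF, YT, FZ, SQ, UU]
Visit MF; enqueue SB → queue [YT, FZ, SQ, UU, SB]
Visit YT → queue [FZ, SQ, UU, SB]
Visit FZ; enqueue BH, RB → queue [SQ, UU, SB, BH, RB]
Visit SQ → queue [UU, SB, BH, RB]
Visit UU; enqueue XG → queue [SB, BH, RB, XG]
Visit SB → queue [BH, RB, XG]
Visit BH → queue [RB, XG]
Visit RB; enqueue KW → queue [XG, KW]
Visit XG → queue [KW]
Visit KW → queue []

Visit order: HT, CT, IJ, MF, YT, FZ, SQ, UU, SB, BH, RB, XG, KW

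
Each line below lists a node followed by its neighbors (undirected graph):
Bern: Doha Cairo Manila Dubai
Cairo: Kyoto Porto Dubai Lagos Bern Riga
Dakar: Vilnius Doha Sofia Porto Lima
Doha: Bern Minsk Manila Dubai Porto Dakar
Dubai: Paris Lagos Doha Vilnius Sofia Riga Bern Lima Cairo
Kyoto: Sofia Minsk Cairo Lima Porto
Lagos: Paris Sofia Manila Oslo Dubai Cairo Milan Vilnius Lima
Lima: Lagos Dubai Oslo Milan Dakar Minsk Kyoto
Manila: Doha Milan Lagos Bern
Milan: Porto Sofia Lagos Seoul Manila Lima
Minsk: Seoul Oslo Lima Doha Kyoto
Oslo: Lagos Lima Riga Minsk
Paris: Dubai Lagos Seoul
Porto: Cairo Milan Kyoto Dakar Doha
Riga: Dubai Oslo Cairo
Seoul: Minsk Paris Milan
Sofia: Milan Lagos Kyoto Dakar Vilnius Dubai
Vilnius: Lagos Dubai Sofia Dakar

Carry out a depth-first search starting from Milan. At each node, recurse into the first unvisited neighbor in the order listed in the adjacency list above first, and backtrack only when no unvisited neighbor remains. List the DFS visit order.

Visit Milan
Milan → Porto
Porto → Cairo
Cairo → Kyoto
Kyoto → Sofia
Sofia → Lagos
Lagos → Paris
Paris → Dubai
Dubai → Doha
Doha → Bern
Bern → Manila
Doha → Minsk
Minsk → Seoul
Minsk → Oslo
Oslo → Lima
Lima → Dakar
Dakar → Vilnius
Oslo → Riga

Milan, Porto, Cairo, Kyoto, Sofia, Lagos, Paris, Dubai, Doha, Bern, Manila, Minsk, Seoul, Oslo, Lima, Dakar, Vilnius, Riga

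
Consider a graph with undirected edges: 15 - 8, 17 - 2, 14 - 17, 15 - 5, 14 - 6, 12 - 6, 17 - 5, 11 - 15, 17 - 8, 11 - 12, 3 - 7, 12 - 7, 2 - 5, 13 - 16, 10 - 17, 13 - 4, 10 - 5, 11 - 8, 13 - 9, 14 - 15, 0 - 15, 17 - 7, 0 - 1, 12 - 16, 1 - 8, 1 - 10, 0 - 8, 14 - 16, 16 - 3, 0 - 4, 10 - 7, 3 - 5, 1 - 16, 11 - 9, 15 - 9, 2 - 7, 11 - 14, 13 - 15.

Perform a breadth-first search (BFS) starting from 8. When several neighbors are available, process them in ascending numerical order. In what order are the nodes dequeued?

8, 0, 1, 11, 15, 17, 4, 10, 16, 9, 12, 14, 5, 13, 2, 7, 3, 6

Visit 8; enqueue 0, 1, 11, 15, 17 → queue [0, 1, 11, 15, 17]
Visit 0; enqueue 4 → queue [1, 11, 15, 17, 4]
Visit 1; enqueue 10, 16 → queue [11, 15, 17, 4, 10, 16]
Visit 11; enqueue 9, 12, 14 → queue [15, 17, 4, 10, 16, 9, 12, 14]
Visit 15; enqueue 5, 13 → queue [17, 4, 10, 16, 9, 12, 14, 5, 13]
Visit 17; enqueue 2, 7 → queue [4, 10, 16, 9, 12, 14, 5, 13, 2, 7]
Visit 4 → queue [10, 16, 9, 12, 14, 5, 13, 2, 7]
Visit 10 → queue [16, 9, 12, 14, 5, 13, 2, 7]
Visit 16; enqueue 3 → queue [9, 12, 14, 5, 13, 2, 7, 3]
Visit 9 → queue [12, 14, 5, 13, 2, 7, 3]
Visit 12; enqueue 6 → queue [14, 5, 13, 2, 7, 3, 6]
Visit 14 → queue [5, 13, 2, 7, 3, 6]
Visit 5 → queue [13, 2, 7, 3, 6]
Visit 13 → queue [2, 7, 3, 6]
Visit 2 → queue [7, 3, 6]
Visit 7 → queue [3, 6]
Visit 3 → queue [6]
Visit 6 → queue []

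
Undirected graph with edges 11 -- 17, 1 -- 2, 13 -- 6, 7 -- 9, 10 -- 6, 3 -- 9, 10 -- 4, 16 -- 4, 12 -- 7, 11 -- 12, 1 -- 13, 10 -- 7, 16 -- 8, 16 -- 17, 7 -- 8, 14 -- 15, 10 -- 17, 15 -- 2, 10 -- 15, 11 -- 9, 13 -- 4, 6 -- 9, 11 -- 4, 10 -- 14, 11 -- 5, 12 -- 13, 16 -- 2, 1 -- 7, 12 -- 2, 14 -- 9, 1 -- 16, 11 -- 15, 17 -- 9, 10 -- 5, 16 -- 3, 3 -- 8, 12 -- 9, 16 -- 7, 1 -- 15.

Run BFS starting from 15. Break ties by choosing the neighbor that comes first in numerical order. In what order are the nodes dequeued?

15 1 2 10 11 14 7 13 16 12 4 5 6 17 9 8 3

Visit 15; enqueue 1, 2, 10, 11, 14 → queue [1, 2, 10, 11, 14]
Visit 1; enqueue 7, 13, 16 → queue [2, 10, 11, 14, 7, 13, 16]
Visit 2; enqueue 12 → queue [10, 11, 14, 7, 13, 16, 12]
Visit 10; enqueue 4, 5, 6, 17 → queue [11, 14, 7, 13, 16, 12, 4, 5, 6, 17]
Visit 11; enqueue 9 → queue [14, 7, 13, 16, 12, 4, 5, 6, 17, 9]
Visit 14 → queue [7, 13, 16, 12, 4, 5, 6, 17, 9]
Visit 7; enqueue 8 → queue [13, 16, 12, 4, 5, 6, 17, 9, 8]
Visit 13 → queue [16, 12, 4, 5, 6, 17, 9, 8]
Visit 16; enqueue 3 → queue [12, 4, 5, 6, 17, 9, 8, 3]
Visit 12 → queue [4, 5, 6, 17, 9, 8, 3]
Visit 4 → queue [5, 6, 17, 9, 8, 3]
Visit 5 → queue [6, 17, 9, 8, 3]
Visit 6 → queue [17, 9, 8, 3]
Visit 17 → queue [9, 8, 3]
Visit 9 → queue [8, 3]
Visit 8 → queue [3]
Visit 3 → queue []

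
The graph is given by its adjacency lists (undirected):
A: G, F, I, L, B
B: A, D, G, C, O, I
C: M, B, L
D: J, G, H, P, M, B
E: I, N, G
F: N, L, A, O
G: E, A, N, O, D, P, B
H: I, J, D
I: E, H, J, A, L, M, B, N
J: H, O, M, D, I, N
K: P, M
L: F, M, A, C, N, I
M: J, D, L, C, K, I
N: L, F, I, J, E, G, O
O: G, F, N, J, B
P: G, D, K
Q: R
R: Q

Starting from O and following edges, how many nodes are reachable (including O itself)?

16

BFS from O visits: O, G, F, N, J, B, E, A, D, P, L, I, H, M, C, K
Reachable nodes: 16 of 18 total.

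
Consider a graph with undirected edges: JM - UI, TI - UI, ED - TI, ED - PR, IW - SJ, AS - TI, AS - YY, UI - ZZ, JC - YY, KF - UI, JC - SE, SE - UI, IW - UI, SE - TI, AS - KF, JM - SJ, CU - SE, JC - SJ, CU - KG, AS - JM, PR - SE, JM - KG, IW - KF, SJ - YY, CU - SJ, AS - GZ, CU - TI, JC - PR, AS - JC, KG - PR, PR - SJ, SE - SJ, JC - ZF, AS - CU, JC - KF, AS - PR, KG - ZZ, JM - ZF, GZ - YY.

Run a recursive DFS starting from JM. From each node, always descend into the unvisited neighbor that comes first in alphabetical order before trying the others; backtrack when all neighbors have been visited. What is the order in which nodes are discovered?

Visit JM
JM → AS
AS → CU
CU → KG
KG → PR
PR → ED
ED → TI
TI → SE
SE → JC
JC → KF
KF → IW
IW → SJ
SJ → YY
YY → GZ
IW → UI
UI → ZZ
JC → ZF

JM -> AS -> CU -> KG -> PR -> ED -> TI -> SE -> JC -> KF -> IW -> SJ -> YY -> GZ -> UI -> ZZ -> ZF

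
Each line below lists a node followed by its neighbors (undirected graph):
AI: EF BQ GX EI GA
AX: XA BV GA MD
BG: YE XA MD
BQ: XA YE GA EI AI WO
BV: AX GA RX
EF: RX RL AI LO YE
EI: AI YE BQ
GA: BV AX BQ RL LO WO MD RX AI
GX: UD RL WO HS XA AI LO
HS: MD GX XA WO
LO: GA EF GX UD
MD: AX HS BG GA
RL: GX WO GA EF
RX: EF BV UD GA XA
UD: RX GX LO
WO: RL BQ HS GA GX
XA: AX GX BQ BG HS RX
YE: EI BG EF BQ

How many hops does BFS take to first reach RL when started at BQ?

Level 0: BQ
Level 1: AI, EI, GA, WO, XA, YE
Level 2: AX, BG, BV, EF, GX, HS, LO, MD, RL, RX
Level 3: UD
RL first appears at level 2.

2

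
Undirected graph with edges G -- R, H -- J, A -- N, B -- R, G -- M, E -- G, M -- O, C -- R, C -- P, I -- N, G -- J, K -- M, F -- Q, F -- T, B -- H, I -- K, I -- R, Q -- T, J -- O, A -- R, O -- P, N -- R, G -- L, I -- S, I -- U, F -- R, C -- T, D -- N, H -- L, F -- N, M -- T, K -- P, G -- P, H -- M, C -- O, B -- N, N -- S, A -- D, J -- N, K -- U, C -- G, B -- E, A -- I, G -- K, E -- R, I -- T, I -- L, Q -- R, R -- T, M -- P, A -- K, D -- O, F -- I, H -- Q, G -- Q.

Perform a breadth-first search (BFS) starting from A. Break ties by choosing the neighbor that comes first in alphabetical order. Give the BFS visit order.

Visit A; enqueue D, I, K, N, R → queue [D, I, K, N, R]
Visit D; enqueue O → queue [I, K, N, R, O]
Visit I; enqueue F, L, S, T, U → queue [K, N, R, O, F, L, S, T, U]
Visit K; enqueue G, M, P → queue [N, R, O, F, L, S, T, U, G, M, P]
Visit N; enqueue B, J → queue [R, O, F, L, S, T, U, G, M, P, B, J]
Visit R; enqueue C, E, Q → queue [O, F, L, S, T, U, G, M, P, B, J, C, E, Q]
Visit O → queue [F, L, S, T, U, G, M, P, B, J, C, E, Q]
Visit F → queue [L, S, T, U, G, M, P, B, J, C, E, Q]
Visit L; enqueue H → queue [S, T, U, G, M, P, B, J, C, E, Q, H]
Visit S → queue [T, U, G, M, P, B, J, C, E, Q, H]
Visit T → queue [U, G, M, P, B, J, C, E, Q, H]
Visit U → queue [G, M, P, B, J, C, E, Q, H]
Visit G → queue [M, P, B, J, C, E, Q, H]
Visit M → queue [P, B, J, C, E, Q, H]
Visit P → queue [B, J, C, E, Q, H]
Visit B → queue [J, C, E, Q, H]
Visit J → queue [C, E, Q, H]
Visit C → queue [E, Q, H]
Visit E → queue [Q, H]
Visit Q → queue [H]
Visit H → queue []

A → D → I → K → N → R → O → F → L → S → T → U → G → M → P → B → J → C → E → Q → H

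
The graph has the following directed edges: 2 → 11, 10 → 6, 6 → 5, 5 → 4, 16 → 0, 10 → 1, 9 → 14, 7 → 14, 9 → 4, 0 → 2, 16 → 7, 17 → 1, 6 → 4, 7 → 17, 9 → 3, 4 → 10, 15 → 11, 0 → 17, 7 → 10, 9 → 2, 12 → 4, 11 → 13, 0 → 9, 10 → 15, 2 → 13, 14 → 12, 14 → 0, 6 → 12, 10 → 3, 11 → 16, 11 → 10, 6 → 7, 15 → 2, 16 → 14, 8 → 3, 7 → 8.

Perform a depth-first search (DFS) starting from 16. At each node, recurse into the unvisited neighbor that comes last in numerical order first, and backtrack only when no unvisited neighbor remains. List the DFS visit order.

Visit 16
16 → 14
14 → 12
12 → 4
4 → 10
10 → 15
15 → 11
11 → 13
15 → 2
10 → 6
6 → 7
7 → 17
17 → 1
7 → 8
8 → 3
6 → 5
14 → 0
0 → 9

16 -> 14 -> 12 -> 4 -> 10 -> 15 -> 11 -> 13 -> 2 -> 6 -> 7 -> 17 -> 1 -> 8 -> 3 -> 5 -> 0 -> 9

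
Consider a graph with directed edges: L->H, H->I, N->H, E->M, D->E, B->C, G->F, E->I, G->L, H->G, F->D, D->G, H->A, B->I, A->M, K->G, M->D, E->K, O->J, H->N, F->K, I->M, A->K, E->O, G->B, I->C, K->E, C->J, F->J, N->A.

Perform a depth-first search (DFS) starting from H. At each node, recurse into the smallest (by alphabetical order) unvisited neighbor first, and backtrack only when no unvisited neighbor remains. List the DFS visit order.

Visit H
H → A
A → K
K → E
E → I
I → C
C → J
I → M
M → D
D → G
G → B
G → F
G → L
E → O
H → N

H → A → K → E → I → C → J → M → D → G → B → F → L → O → N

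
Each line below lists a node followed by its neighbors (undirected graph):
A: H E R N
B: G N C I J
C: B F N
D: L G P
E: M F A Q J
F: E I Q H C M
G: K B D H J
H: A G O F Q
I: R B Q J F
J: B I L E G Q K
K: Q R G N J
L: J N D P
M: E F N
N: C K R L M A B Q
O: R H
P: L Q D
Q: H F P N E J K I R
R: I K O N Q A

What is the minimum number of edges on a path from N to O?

2

Level 0: N
Level 1: A, B, C, K, L, M, Q, R
Level 2: D, E, F, G, H, I, J, O, P
O first appears at level 2.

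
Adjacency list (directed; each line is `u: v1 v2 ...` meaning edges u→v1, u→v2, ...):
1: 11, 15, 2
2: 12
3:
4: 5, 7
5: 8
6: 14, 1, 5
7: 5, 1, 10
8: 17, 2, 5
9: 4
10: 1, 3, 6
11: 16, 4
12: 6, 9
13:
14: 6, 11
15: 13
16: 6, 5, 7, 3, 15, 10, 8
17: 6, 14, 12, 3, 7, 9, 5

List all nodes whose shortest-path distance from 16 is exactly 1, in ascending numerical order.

3, 5, 6, 7, 8, 10, 15

Level 0: 16
Level 1: 3, 5, 6, 7, 8, 10, 15
Level 2: 1, 2, 13, 14, 17
Level 3: 9, 11, 12
Level 4: 4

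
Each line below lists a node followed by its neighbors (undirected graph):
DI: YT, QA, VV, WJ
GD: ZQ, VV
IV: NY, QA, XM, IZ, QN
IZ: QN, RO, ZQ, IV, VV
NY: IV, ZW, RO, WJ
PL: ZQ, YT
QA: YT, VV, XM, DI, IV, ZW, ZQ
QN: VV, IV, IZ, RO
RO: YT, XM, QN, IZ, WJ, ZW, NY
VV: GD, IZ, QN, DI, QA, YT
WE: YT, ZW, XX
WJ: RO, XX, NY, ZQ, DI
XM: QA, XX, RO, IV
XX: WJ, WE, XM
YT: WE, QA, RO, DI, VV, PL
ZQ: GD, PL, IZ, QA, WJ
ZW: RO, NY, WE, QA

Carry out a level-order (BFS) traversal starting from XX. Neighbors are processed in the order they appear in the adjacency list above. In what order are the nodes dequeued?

Visit XX; enqueue WJ, WE, XM → queue [WJ, WE, XM]
Visit WJ; enqueue RO, NY, ZQ, DI → queue [WE, XM, RO, NY, ZQ, DI]
Visit WE; enqueue YT, ZW → queue [XM, RO, NY, ZQ, DI, YT, ZW]
Visit XM; enqueue QA, IV → queue [RO, NY, ZQ, DI, YT, ZW, QA, IV]
Visit RO; enqueue QN, IZ → queue [NY, ZQ, DI, YT, ZW, QA, IV, QN, IZ]
Visit NY → queue [ZQ, DI, YT, ZW, QA, IV, QN, IZ]
Visit ZQ; enqueue GD, PL → queue [DI, YT, ZW, QA, IV, QN, IZ, GD, PL]
Visit DI; enqueue VV → queue [YT, ZW, QA, IV, QN, IZ, GD, PL, VV]
Visit YT → queue [ZW, QA, IV, QN, IZ, GD, PL, VV]
Visit ZW → queue [QA, IV, QN, IZ, GD, PL, VV]
Visit QA → queue [IV, QN, IZ, GD, PL, VV]
Visit IV → queue [QN, IZ, GD, PL, VV]
Visit QN → queue [IZ, GD, PL, VV]
Visit IZ → queue [GD, PL, VV]
Visit GD → queue [PL, VV]
Visit PL → queue [VV]
Visit VV → queue []

XX, WJ, WE, XM, RO, NY, ZQ, DI, YT, ZW, QA, IV, QN, IZ, GD, PL, VV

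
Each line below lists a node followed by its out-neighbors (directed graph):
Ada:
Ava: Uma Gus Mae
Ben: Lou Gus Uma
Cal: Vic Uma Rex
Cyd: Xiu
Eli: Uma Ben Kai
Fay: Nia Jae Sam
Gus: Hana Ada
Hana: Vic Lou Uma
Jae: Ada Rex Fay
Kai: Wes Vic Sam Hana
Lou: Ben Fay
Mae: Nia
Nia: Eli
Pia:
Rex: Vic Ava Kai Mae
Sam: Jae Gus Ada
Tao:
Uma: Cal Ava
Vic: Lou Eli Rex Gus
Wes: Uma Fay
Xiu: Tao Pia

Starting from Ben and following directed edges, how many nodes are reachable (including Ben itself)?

18

BFS from Ben visits: Ben, Lou, Gus, Uma, Fay, Hana, Ada, Cal, Ava, Nia, Jae, Sam, Vic, Rex, Mae, Eli, Kai, Wes
Reachable nodes: 18 of 22 total.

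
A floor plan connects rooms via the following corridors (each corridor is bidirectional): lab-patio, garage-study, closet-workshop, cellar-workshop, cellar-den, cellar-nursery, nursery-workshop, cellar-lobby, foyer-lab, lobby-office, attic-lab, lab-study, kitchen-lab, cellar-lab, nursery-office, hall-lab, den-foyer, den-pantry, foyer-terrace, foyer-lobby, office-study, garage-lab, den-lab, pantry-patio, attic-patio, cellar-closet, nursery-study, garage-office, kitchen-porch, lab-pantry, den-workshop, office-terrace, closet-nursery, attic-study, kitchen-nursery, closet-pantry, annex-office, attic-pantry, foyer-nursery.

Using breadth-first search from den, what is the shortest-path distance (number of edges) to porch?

Level 0: den
Level 1: cellar, foyer, lab, pantry, workshop
Level 2: attic, closet, garage, hall, kitchen, lobby, nursery, patio, study, terrace
Level 3: office, porch
Level 4: annex
porch first appears at level 3.

3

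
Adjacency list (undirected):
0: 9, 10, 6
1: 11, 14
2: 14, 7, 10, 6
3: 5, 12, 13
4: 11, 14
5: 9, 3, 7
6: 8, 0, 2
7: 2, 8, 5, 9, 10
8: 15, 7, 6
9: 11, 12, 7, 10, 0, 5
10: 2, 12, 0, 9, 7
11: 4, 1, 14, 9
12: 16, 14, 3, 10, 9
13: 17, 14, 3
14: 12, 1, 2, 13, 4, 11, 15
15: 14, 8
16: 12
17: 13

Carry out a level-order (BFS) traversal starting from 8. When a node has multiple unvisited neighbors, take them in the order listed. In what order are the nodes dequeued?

8 -> 15 -> 7 -> 6 -> 14 -> 2 -> 5 -> 9 -> 10 -> 0 -> 12 -> 1 -> 13 -> 4 -> 11 -> 3 -> 16 -> 17

Visit 8; enqueue 15, 7, 6 → queue [15, 7, 6]
Visit 15; enqueue 14 → queue [7, 6, 14]
Visit 7; enqueue 2, 5, 9, 10 → queue [6, 14, 2, 5, 9, 10]
Visit 6; enqueue 0 → queue [14, 2, 5, 9, 10, 0]
Visit 14; enqueue 12, 1, 13, 4, 11 → queue [2, 5, 9, 10, 0, 12, 1, 13, 4, 11]
Visit 2 → queue [5, 9, 10, 0, 12, 1, 13, 4, 11]
Visit 5; enqueue 3 → queue [9, 10, 0, 12, 1, 13, 4, 11, 3]
Visit 9 → queue [10, 0, 12, 1, 13, 4, 11, 3]
Visit 10 → queue [0, 12, 1, 13, 4, 11, 3]
Visit 0 → queue [12, 1, 13, 4, 11, 3]
Visit 12; enqueue 16 → queue [1, 13, 4, 11, 3, 16]
Visit 1 → queue [13, 4, 11, 3, 16]
Visit 13; enqueue 17 → queue [4, 11, 3, 16, 17]
Visit 4 → queue [11, 3, 16, 17]
Visit 11 → queue [3, 16, 17]
Visit 3 → queue [16, 17]
Visit 16 → queue [17]
Visit 17 → queue []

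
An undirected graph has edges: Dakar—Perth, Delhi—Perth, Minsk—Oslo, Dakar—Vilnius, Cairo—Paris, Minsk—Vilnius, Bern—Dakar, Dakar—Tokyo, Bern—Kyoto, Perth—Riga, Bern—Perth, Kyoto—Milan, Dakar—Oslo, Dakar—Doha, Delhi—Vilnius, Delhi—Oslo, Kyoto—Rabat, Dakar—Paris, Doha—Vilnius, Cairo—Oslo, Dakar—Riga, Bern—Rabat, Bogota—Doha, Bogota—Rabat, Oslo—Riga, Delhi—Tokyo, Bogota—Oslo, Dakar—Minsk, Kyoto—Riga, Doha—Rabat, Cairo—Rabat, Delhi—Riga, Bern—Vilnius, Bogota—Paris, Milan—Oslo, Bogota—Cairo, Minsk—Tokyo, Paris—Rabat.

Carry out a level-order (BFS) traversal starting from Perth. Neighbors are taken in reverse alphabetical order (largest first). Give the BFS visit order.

Perth -> Riga -> Delhi -> Dakar -> Bern -> Oslo -> Kyoto -> Vilnius -> Tokyo -> Paris -> Minsk -> Doha -> Rabat -> Milan -> Cairo -> Bogota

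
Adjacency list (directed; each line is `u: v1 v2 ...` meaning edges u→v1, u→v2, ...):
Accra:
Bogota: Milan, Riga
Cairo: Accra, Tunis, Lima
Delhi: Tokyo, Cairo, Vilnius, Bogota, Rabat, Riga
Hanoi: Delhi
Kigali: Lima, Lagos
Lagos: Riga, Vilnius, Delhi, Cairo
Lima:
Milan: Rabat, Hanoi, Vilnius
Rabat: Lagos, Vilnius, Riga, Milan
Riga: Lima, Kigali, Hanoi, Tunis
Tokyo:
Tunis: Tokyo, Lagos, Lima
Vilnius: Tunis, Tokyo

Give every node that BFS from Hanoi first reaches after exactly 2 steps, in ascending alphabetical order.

Level 0: Hanoi
Level 1: Delhi
Level 2: Bogota, Cairo, Rabat, Riga, Tokyo, Vilnius
Level 3: Accra, Kigali, Lagos, Lima, Milan, Tunis

Bogota, Cairo, Rabat, Riga, Tokyo, Vilnius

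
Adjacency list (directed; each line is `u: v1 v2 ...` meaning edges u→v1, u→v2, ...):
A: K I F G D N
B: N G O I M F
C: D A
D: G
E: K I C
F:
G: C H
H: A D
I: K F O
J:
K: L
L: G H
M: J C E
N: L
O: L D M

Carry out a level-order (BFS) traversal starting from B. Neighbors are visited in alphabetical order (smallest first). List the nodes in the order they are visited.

Visit B; enqueue F, G, I, M, N, O → queue [F, G, I, M, N, O]
Visit F → queue [G, I, M, N, O]
Visit G; enqueue C, H → queue [I, M, N, O, C, H]
Visit I; enqueue K → queue [M, N, O, C, H, K]
Visit M; enqueue E, J → queue [N, O, C, H, K, E, J]
Visit N; enqueue L → queue [O, C, H, K, E, J, L]
Visit O; enqueue D → queue [C, H, K, E, J, L, D]
Visit C; enqueue A → queue [H, K, E, J, L, D, A]
Visit H → queue [K, E, J, L, D, A]
Visit K → queue [E, J, L, D, A]
Visit E → queue [J, L, D, A]
Visit J → queue [L, D, A]
Visit L → queue [D, A]
Visit D → queue [A]
Visit A → queue []

B F G I M N O C H K E J L D A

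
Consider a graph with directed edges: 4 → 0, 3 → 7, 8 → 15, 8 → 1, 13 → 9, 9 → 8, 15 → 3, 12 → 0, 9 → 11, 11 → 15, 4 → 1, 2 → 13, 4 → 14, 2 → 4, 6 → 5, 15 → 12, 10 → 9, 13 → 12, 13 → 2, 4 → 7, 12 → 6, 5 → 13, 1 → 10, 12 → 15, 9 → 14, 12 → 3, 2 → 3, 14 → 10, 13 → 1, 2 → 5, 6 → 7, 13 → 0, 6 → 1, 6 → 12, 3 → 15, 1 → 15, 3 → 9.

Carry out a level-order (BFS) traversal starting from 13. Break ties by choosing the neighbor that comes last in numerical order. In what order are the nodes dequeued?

Visit 13; enqueue 12, 9, 2, 1, 0 → queue [12, 9, 2, 1, 0]
Visit 12; enqueue 15, 6, 3 → queue [9, 2, 1, 0, 15, 6, 3]
Visit 9; enqueue 14, 11, 8 → queue [2, 1, 0, 15, 6, 3, 14, 11, 8]
Visit 2; enqueue 5, 4 → queue [1, 0, 15, 6, 3, 14, 11, 8, 5, 4]
Visit 1; enqueue 10 → queue [0, 15, 6, 3, 14, 11, 8, 5, 4, 10]
Visit 0 → queue [15, 6, 3, 14, 11, 8, 5, 4, 10]
Visit 15 → queue [6, 3, 14, 11, 8, 5, 4, 10]
Visit 6; enqueue 7 → queue [3, 14, 11, 8, 5, 4, 10, 7]
Visit 3 → queue [14, 11, 8, 5, 4, 10, 7]
Visit 14 → queue [11, 8, 5, 4, 10, 7]
Visit 11 → queue [8, 5, 4, 10, 7]
Visit 8 → queue [5, 4, 10, 7]
Visit 5 → queue [4, 10, 7]
Visit 4 → queue [10, 7]
Visit 10 → queue [7]
Visit 7 → queue []

13, 12, 9, 2, 1, 0, 15, 6, 3, 14, 11, 8, 5, 4, 10, 7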